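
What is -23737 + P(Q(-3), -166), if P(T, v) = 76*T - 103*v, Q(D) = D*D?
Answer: -5955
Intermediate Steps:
Q(D) = D²
P(T, v) = -103*v + 76*T
-23737 + P(Q(-3), -166) = -23737 + (-103*(-166) + 76*(-3)²) = -23737 + (17098 + 76*9) = -23737 + (17098 + 684) = -23737 + 17782 = -5955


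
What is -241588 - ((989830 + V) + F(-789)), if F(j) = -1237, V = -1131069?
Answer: -99112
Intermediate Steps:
-241588 - ((989830 + V) + F(-789)) = -241588 - ((989830 - 1131069) - 1237) = -241588 - (-141239 - 1237) = -241588 - 1*(-142476) = -241588 + 142476 = -99112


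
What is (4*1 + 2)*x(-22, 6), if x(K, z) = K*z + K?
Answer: -924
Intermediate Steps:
x(K, z) = K + K*z
(4*1 + 2)*x(-22, 6) = (4*1 + 2)*(-22*(1 + 6)) = (4 + 2)*(-22*7) = 6*(-154) = -924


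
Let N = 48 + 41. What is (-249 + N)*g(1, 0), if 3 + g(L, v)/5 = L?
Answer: 1600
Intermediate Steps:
g(L, v) = -15 + 5*L
N = 89
(-249 + N)*g(1, 0) = (-249 + 89)*(-15 + 5*1) = -160*(-15 + 5) = -160*(-10) = 1600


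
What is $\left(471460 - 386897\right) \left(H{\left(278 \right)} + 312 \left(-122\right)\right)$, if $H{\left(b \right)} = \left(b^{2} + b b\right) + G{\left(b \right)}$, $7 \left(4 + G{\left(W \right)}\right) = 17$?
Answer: $\frac{68962564071}{7} \approx 9.8518 \cdot 10^{9}$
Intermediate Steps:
$G{\left(W \right)} = - \frac{11}{7}$ ($G{\left(W \right)} = -4 + \frac{1}{7} \cdot 17 = -4 + \frac{17}{7} = - \frac{11}{7}$)
$H{\left(b \right)} = - \frac{11}{7} + 2 b^{2}$ ($H{\left(b \right)} = \left(b^{2} + b b\right) - \frac{11}{7} = \left(b^{2} + b^{2}\right) - \frac{11}{7} = 2 b^{2} - \frac{11}{7} = - \frac{11}{7} + 2 b^{2}$)
$\left(471460 - 386897\right) \left(H{\left(278 \right)} + 312 \left(-122\right)\right) = \left(471460 - 386897\right) \left(\left(- \frac{11}{7} + 2 \cdot 278^{2}\right) + 312 \left(-122\right)\right) = 84563 \left(\left(- \frac{11}{7} + 2 \cdot 77284\right) - 38064\right) = 84563 \left(\left(- \frac{11}{7} + 154568\right) - 38064\right) = 84563 \left(\frac{1081965}{7} - 38064\right) = 84563 \cdot \frac{815517}{7} = \frac{68962564071}{7}$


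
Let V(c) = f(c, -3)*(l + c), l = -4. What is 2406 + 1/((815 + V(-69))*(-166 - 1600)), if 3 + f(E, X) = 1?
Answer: 4083285155/1697126 ≈ 2406.0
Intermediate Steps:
f(E, X) = -2 (f(E, X) = -3 + 1 = -2)
V(c) = 8 - 2*c (V(c) = -2*(-4 + c) = 8 - 2*c)
2406 + 1/((815 + V(-69))*(-166 - 1600)) = 2406 + 1/((815 + (8 - 2*(-69)))*(-166 - 1600)) = 2406 + 1/((815 + (8 + 138))*(-1766)) = 2406 - 1/1766/(815 + 146) = 2406 - 1/1766/961 = 2406 + (1/961)*(-1/1766) = 2406 - 1/1697126 = 4083285155/1697126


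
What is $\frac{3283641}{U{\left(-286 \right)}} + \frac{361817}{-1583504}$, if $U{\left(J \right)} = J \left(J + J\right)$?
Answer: $\frac{49427579725}{2490851792} \approx 19.844$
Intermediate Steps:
$U{\left(J \right)} = 2 J^{2}$ ($U{\left(J \right)} = J 2 J = 2 J^{2}$)
$\frac{3283641}{U{\left(-286 \right)}} + \frac{361817}{-1583504} = \frac{3283641}{2 \left(-286\right)^{2}} + \frac{361817}{-1583504} = \frac{3283641}{2 \cdot 81796} + 361817 \left(- \frac{1}{1583504}\right) = \frac{3283641}{163592} - \frac{361817}{1583504} = \frac{49427579725}{2490851792}$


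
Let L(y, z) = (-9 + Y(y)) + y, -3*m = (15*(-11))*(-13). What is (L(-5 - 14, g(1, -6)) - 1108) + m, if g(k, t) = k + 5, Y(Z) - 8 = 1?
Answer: -1842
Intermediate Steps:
Y(Z) = 9 (Y(Z) = 8 + 1 = 9)
g(k, t) = 5 + k
m = -715 (m = -15*(-11)*(-13)/3 = -(-55)*(-13) = -1/3*2145 = -715)
L(y, z) = y (L(y, z) = (-9 + 9) + y = 0 + y = y)
(L(-5 - 14, g(1, -6)) - 1108) + m = ((-5 - 14) - 1108) - 715 = (-19 - 1108) - 715 = -1127 - 715 = -1842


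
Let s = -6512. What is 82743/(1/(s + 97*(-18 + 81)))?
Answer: -33179943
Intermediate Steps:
82743/(1/(s + 97*(-18 + 81))) = 82743/(1/(-6512 + 97*(-18 + 81))) = 82743/(1/(-6512 + 97*63)) = 82743/(1/(-6512 + 6111)) = 82743/(1/(-401)) = 82743/(-1/401) = 82743*(-401) = -33179943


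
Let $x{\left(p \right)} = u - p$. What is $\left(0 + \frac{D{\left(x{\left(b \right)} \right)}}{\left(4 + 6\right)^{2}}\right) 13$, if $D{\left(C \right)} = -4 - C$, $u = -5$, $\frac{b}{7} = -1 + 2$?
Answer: $\frac{26}{25} \approx 1.04$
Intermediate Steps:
$b = 7$ ($b = 7 \left(-1 + 2\right) = 7 \cdot 1 = 7$)
$x{\left(p \right)} = -5 - p$
$\left(0 + \frac{D{\left(x{\left(b \right)} \right)}}{\left(4 + 6\right)^{2}}\right) 13 = \left(0 + \frac{-4 - \left(-5 - 7\right)}{\left(4 + 6\right)^{2}}\right) 13 = \left(0 + \frac{-4 - \left(-5 - 7\right)}{10^{2}}\right) 13 = \left(0 + \frac{-4 - -12}{100}\right) 13 = \left(0 + \left(-4 + 12\right) \frac{1}{100}\right) 13 = \left(0 + 8 \cdot \frac{1}{100}\right) 13 = \left(0 + \frac{2}{25}\right) 13 = \frac{2}{25} \cdot 13 = \frac{26}{25}$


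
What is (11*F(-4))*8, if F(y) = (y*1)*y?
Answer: 1408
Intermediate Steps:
F(y) = y² (F(y) = y*y = y²)
(11*F(-4))*8 = (11*(-4)²)*8 = (11*16)*8 = 176*8 = 1408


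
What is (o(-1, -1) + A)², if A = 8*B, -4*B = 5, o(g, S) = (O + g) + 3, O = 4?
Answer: 16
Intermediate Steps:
o(g, S) = 7 + g (o(g, S) = (4 + g) + 3 = 7 + g)
B = -5/4 (B = -¼*5 = -5/4 ≈ -1.2500)
A = -10 (A = 8*(-5/4) = -10)
(o(-1, -1) + A)² = ((7 - 1) - 10)² = (6 - 10)² = (-4)² = 16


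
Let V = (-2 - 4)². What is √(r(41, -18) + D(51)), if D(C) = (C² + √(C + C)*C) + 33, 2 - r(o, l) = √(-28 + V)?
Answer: √(2636 - 2*√2 + 51*√102) ≈ 56.109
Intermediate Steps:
V = 36 (V = (-6)² = 36)
r(o, l) = 2 - 2*√2 (r(o, l) = 2 - √(-28 + 36) = 2 - √8 = 2 - 2*√2)
D(C) = 33 + C² + √2*C^(3/2) (D(C) = (C² + √(2*C)*C) + 33 = (C² + (√2*√C)*C) + 33 = (C² + √2*C^(3/2)) + 33 = 33 + C² + √2*C^(3/2))
√(r(41, -18) + D(51)) = √((2 - 2*√2) + (33 + 51² + √2*51^(3/2))) = √((2 - 2*√2) + (33 + 2601 + √2*(51*√51))) = √((2 - 2*√2) + (33 + 2601 + 51*√102)) = √((2 - 2*√2) + (2634 + 51*√102)) = √(2636 - 2*√2 + 51*√102)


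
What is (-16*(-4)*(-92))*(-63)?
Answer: 370944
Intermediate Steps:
(-16*(-4)*(-92))*(-63) = (64*(-92))*(-63) = -5888*(-63) = 370944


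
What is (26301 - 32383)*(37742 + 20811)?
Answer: -356119346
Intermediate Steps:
(26301 - 32383)*(37742 + 20811) = -6082*58553 = -356119346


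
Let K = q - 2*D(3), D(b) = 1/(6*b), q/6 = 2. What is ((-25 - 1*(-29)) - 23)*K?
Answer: -2033/9 ≈ -225.89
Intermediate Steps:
q = 12 (q = 6*2 = 12)
D(b) = 1/(6*b)
K = 107/9 (K = 12 - 1/(3*3) = 12 - 2*1/18 = 12 - ⅑ = 107/9 ≈ 11.889)
((-25 - 1*(-29)) - 23)*K = ((-25 - 1*(-29)) - 23)*(107/9) = ((-25 + 29) - 23)*(107/9) = (4 - 23)*(107/9) = -19*107/9 = -2033/9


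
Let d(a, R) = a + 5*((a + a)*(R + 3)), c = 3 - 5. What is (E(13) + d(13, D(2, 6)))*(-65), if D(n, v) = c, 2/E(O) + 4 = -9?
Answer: -9285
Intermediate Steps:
E(O) = -2/13 (E(O) = 2/(-4 - 9) = 2/(-13) = 2*(-1/13) = -2/13)
c = -2
D(n, v) = -2
d(a, R) = a + 10*a*(3 + R) (d(a, R) = a + 5*((2*a)*(3 + R)) = a + 5*(2*a*(3 + R)) = a + 10*a*(3 + R))
(E(13) + d(13, D(2, 6)))*(-65) = (-2/13 + 13*(31 + 10*(-2)))*(-65) = (-2/13 + 13*(31 - 20))*(-65) = (-2/13 + 13*11)*(-65) = (-2/13 + 143)*(-65) = (1857/13)*(-65) = -9285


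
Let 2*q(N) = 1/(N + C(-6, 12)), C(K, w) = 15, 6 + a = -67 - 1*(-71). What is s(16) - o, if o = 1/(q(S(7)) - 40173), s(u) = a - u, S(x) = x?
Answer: -31816954/1767611 ≈ -18.000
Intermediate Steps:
a = -2 (a = -6 + (-67 - 1*(-71)) = -6 + (-67 + 71) = -6 + 4 = -2)
s(u) = -2 - u
q(N) = 1/(2*(15 + N)) (q(N) = 1/(2*(N + 15)) = 1/(2*(15 + N)))
o = -44/1767611 (o = 1/(1/(2*(15 + 7)) - 40173) = 1/((½)/22 - 40173) = 1/((½)*(1/22) - 40173) = 1/(1/44 - 40173) = 1/(-1767611/44) = -44/1767611 ≈ -2.4892e-5)
s(16) - o = (-2 - 1*16) - 1*(-44/1767611) = (-2 - 16) + 44/1767611 = -18 + 44/1767611 = -31816954/1767611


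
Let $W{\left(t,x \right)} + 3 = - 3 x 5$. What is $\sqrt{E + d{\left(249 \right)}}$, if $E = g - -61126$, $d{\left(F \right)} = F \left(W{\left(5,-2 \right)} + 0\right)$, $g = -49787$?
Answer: $\sqrt{18062} \approx 134.4$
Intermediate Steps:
$W{\left(t,x \right)} = -3 - 15 x$ ($W{\left(t,x \right)} = -3 + - 3 x 5 = -3 - 15 x$)
$d{\left(F \right)} = 27 F$ ($d{\left(F \right)} = F \left(\left(-3 - -30\right) + 0\right) = F \left(\left(-3 + 30\right) + 0\right) = F \left(27 + 0\right) = F 27 = 27 F$)
$E = 11339$ ($E = -49787 - -61126 = -49787 + 61126 = 11339$)
$\sqrt{E + d{\left(249 \right)}} = \sqrt{11339 + 27 \cdot 249} = \sqrt{11339 + 6723} = \sqrt{18062}$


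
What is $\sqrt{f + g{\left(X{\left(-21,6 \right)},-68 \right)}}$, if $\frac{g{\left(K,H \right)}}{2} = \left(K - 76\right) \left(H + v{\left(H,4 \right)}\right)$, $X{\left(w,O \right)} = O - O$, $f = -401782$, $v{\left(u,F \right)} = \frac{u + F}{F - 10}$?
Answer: $\frac{i \sqrt{3537606}}{3} \approx 626.95 i$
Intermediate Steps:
$v{\left(u,F \right)} = \frac{F + u}{-10 + F}$
$X{\left(w,O \right)} = 0$
$g{\left(K,H \right)} = 2 \left(-76 + K\right) \left(- \frac{2}{3} + \frac{5 H}{6}\right)$ ($g{\left(K,H \right)} = 2 \left(K - 76\right) \left(H + \frac{4 + H}{-10 + 4}\right) = 2 \left(-76 + K\right) \left(H + \frac{4 + H}{-6}\right) = 2 \left(-76 + K\right) \left(H - \frac{4 + H}{6}\right) = 2 \left(-76 + K\right) \left(H - \left(\frac{2}{3} + \frac{H}{6}\right)\right) = 2 \left(-76 + K\right) \left(- \frac{2}{3} + \frac{5 H}{6}\right)$)
$\sqrt{f + g{\left(X{\left(-21,6 \right)},-68 \right)}} = \sqrt{-401782 + \left(\frac{304}{3} - - \frac{25840}{3} - 0 + \frac{5}{3} \left(-68\right) 0\right)} = \sqrt{-401782 + \left(\frac{304}{3} + \frac{25840}{3} + 0 + 0\right)} = \sqrt{-401782 + \frac{26144}{3}} = \sqrt{- \frac{1179202}{3}} = \frac{i \sqrt{3537606}}{3}$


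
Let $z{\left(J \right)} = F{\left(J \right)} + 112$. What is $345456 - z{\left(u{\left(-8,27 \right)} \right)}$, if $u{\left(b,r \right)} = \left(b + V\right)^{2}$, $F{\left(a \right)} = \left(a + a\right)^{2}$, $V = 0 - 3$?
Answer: $286780$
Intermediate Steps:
$V = -3$ ($V = 0 - 3 = -3$)
$F{\left(a \right)} = 4 a^{2}$ ($F{\left(a \right)} = \left(2 a\right)^{2} = 4 a^{2}$)
$u{\left(b,r \right)} = \left(-3 + b\right)^{2}$ ($u{\left(b,r \right)} = \left(b - 3\right)^{2} = \left(-3 + b\right)^{2}$)
$z{\left(J \right)} = 112 + 4 J^{2}$ ($z{\left(J \right)} = 4 J^{2} + 112 = 112 + 4 J^{2}$)
$345456 - z{\left(u{\left(-8,27 \right)} \right)} = 345456 - \left(112 + 4 \left(\left(-3 - 8\right)^{2}\right)^{2}\right) = 345456 - \left(112 + 4 \left(\left(-11\right)^{2}\right)^{2}\right) = 345456 - \left(112 + 4 \cdot 121^{2}\right) = 345456 - \left(112 + 4 \cdot 14641\right) = 345456 - \left(112 + 58564\right) = 345456 - 58676 = 286780$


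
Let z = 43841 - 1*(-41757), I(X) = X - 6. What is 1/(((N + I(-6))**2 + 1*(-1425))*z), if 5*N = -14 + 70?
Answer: -25/3048059182 ≈ -8.2019e-9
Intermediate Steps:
I(X) = -6 + X
z = 85598 (z = 43841 + 41757 = 85598)
N = 56/5 (N = (-14 + 70)/5 = (1/5)*56 = 56/5 ≈ 11.200)
1/(((N + I(-6))**2 + 1*(-1425))*z) = 1/(((56/5 + (-6 - 6))**2 + 1*(-1425))*85598) = (1/85598)/((56/5 - 12)**2 - 1425) = (1/85598)/((-4/5)**2 - 1425) = (1/85598)/(16/25 - 1425) = (1/85598)/(-35609/25) = -25/35609*1/85598 = -25/3048059182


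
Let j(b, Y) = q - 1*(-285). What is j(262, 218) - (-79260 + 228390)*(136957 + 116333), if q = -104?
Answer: -37773137519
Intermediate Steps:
j(b, Y) = 181 (j(b, Y) = -104 - 1*(-285) = -104 + 285 = 181)
j(262, 218) - (-79260 + 228390)*(136957 + 116333) = 181 - (-79260 + 228390)*(136957 + 116333) = 181 - 149130*253290 = 181 - 1*37773137700 = 181 - 37773137700 = -37773137519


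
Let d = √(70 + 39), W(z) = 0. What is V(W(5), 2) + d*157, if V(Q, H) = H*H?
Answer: 4 + 157*√109 ≈ 1643.1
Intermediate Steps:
V(Q, H) = H²
d = √109 ≈ 10.440
V(W(5), 2) + d*157 = 2² + √109*157 = 4 + 157*√109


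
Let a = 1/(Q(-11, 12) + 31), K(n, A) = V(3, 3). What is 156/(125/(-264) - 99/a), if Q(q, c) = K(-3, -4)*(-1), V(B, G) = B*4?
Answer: -41184/496709 ≈ -0.082914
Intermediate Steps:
V(B, G) = 4*B
K(n, A) = 12 (K(n, A) = 4*3 = 12)
Q(q, c) = -12 (Q(q, c) = 12*(-1) = -12)
a = 1/19 (a = 1/(-12 + 31) = 1/19 ≈ 0.052632)
156/(125/(-264) - 99/a) = 156/(125/(-264) - 99/1/19) = 156/(125*(-1/264) - 99*19) = 156/(-125/264 - 1881) = 156/(-496709/264) = 156*(-264/496709) = -41184/496709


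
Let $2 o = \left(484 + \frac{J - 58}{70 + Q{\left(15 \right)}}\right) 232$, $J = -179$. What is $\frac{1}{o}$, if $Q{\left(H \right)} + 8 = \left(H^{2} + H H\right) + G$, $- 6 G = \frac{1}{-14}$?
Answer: $\frac{43009}{2412387968} \approx 1.7828 \cdot 10^{-5}$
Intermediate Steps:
$G = \frac{1}{84}$ ($G = - \frac{1}{6 \left(-14\right)} = \left(- \frac{1}{6}\right) \left(- \frac{1}{14}\right) = \frac{1}{84} \approx 0.011905$)
$Q{\left(H \right)} = - \frac{671}{84} + 2 H^{2}$ ($Q{\left(H \right)} = -8 + \left(\left(H^{2} + H H\right) + \frac{1}{84}\right) = -8 + \left(\left(H^{2} + H^{2}\right) + \frac{1}{84}\right) = -8 + \left(2 H^{2} + \frac{1}{84}\right) = -8 + \left(\frac{1}{84} + 2 H^{2}\right) = - \frac{671}{84} + 2 H^{2}$)
$o = \frac{2412387968}{43009}$ ($o = \frac{\left(484 + \frac{-179 - 58}{70 - \left(\frac{671}{84} - 2 \cdot 15^{2}\right)}\right) 232}{2} = \frac{\left(484 - \frac{237}{70 + \left(- \frac{671}{84} + 2 \cdot 225\right)}\right) 232}{2} = \frac{\left(484 - \frac{237}{70 + \left(- \frac{671}{84} + 450\right)}\right) 232}{2} = \frac{\left(484 - \frac{237}{70 + \frac{37129}{84}}\right) 232}{2} = \frac{\left(484 - \frac{237}{\frac{43009}{84}}\right) 232}{2} = \frac{\left(484 - \frac{19908}{43009}\right) 232}{2} = \frac{\frac{20796448}{43009} \cdot 232}{2} = \frac{1}{2} \cdot \frac{4824775936}{43009} = \frac{2412387968}{43009} \approx 56090.0$)
$\frac{1}{o} = \frac{1}{\frac{2412387968}{43009}} = \frac{43009}{2412387968}$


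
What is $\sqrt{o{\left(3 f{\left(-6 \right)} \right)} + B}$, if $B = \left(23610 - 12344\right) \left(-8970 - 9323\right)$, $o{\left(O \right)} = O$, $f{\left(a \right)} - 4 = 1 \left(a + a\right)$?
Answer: $i \sqrt{206088962} \approx 14356.0 i$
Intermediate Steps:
$f{\left(a \right)} = 4 + 2 a$ ($f{\left(a \right)} = 4 + 1 \left(a + a\right) = 4 + 1 \cdot 2 a = 4 + 2 a$)
$B = -206088938$ ($B = 11266 \left(-18293\right) = -206088938$)
$\sqrt{o{\left(3 f{\left(-6 \right)} \right)} + B} = \sqrt{3 \left(4 + 2 \left(-6\right)\right) - 206088938} = \sqrt{3 \left(4 - 12\right) - 206088938} = \sqrt{3 \left(-8\right) - 206088938} = \sqrt{-24 - 206088938} = \sqrt{-206088962} = i \sqrt{206088962}$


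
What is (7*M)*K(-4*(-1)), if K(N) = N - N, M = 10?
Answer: 0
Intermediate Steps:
K(N) = 0
(7*M)*K(-4*(-1)) = (7*10)*0 = 70*0 = 0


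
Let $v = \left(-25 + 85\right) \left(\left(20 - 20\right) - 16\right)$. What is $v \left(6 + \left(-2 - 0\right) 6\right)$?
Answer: $5760$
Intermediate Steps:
$v = -960$ ($v = 60 \left(0 - 16\right) = 60 \left(-16\right) = -960$)
$v \left(6 + \left(-2 - 0\right) 6\right) = - 960 \left(6 + \left(-2 - 0\right) 6\right) = - 960 \left(6 + \left(-2 + 0\right) 6\right) = - 960 \left(6 - 12\right) = \left(-960\right) \left(-6\right) = 5760$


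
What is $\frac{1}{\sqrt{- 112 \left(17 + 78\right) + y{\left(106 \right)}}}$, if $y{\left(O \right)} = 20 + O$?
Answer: $- \frac{i \sqrt{10514}}{10514} \approx - 0.0097525 i$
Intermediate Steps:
$\frac{1}{\sqrt{- 112 \left(17 + 78\right) + y{\left(106 \right)}}} = \frac{1}{\sqrt{- 112 \left(17 + 78\right) + \left(20 + 106\right)}} = \frac{1}{\sqrt{\left(-112\right) 95 + 126}} = \frac{1}{\sqrt{-10640 + 126}} = \frac{1}{\sqrt{-10514}} = \frac{1}{i \sqrt{10514}} = - \frac{i \sqrt{10514}}{10514}$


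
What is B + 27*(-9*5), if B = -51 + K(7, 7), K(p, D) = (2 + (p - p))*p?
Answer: -1252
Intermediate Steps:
K(p, D) = 2*p (K(p, D) = (2 + 0)*p = 2*p)
B = -37 (B = -51 + 2*7 = -51 + 14 = -37)
B + 27*(-9*5) = -37 + 27*(-9*5) = -37 + 27*(-45) = -37 - 1215 = -1252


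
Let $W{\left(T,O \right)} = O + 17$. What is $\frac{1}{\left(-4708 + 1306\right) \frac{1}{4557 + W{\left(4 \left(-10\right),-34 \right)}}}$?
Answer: $- \frac{2270}{1701} \approx -1.3345$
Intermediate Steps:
$W{\left(T,O \right)} = 17 + O$
$\frac{1}{\left(-4708 + 1306\right) \frac{1}{4557 + W{\left(4 \left(-10\right),-34 \right)}}} = \frac{1}{\left(-4708 + 1306\right) \frac{1}{4557 + \left(17 - 34\right)}} = \frac{1}{\left(-3402\right) \frac{1}{4557 - 17}} = \frac{1}{\left(-3402\right) \frac{1}{4540}} = \frac{1}{- \frac{1701}{2270}} = - \frac{2270}{1701}$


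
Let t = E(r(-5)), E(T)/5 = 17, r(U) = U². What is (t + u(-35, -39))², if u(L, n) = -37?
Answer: 2304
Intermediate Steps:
E(T) = 85 (E(T) = 5*17 = 85)
t = 85
(t + u(-35, -39))² = (85 - 37)² = 48² = 2304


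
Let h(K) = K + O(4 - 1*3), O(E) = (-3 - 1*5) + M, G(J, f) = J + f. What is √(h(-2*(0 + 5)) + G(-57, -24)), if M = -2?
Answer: I*√101 ≈ 10.05*I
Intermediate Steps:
O(E) = -10 (O(E) = (-3 - 1*5) - 2 = (-3 - 5) - 2 = -8 - 2 = -10)
h(K) = -10 + K (h(K) = K - 10 = -10 + K)
√(h(-2*(0 + 5)) + G(-57, -24)) = √((-10 - 2*(0 + 5)) + (-57 - 24)) = √((-10 - 2*5) - 81) = √((-10 - 10) - 81) = √(-20 - 81) = √(-101) = I*√101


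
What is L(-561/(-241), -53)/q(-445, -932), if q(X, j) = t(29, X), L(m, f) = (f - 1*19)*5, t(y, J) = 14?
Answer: -180/7 ≈ -25.714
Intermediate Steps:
L(m, f) = -95 + 5*f (L(m, f) = (f - 19)*5 = (-19 + f)*5 = -95 + 5*f)
q(X, j) = 14
L(-561/(-241), -53)/q(-445, -932) = (-95 + 5*(-53))/14 = (-95 - 265)*(1/14) = -360*1/14 = -180/7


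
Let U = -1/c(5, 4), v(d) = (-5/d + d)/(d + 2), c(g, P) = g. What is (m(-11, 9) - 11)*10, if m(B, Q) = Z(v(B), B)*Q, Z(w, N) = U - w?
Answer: -2568/11 ≈ -233.45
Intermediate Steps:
v(d) = (d - 5/d)/(2 + d)
U = -1/5 ≈ -0.20000
Z(w, N) = -1/5 - w
m(B, Q) = Q*(-1/5 - (-5 + B**2)/(B*(2 + B))) (m(B, Q) = (-1/5 - (-5 + B**2)/(B*(2 + B)))*Q = Q*(-1/5 - (-5 + B**2)/(B*(2 + B))))
(m(-11, 9) - 11)*10 = ((1/5)*9*(25 - 6*(-11)**2 - 2*(-11))/(-11*(2 - 11)) - 11)*10 = ((1/5)*9*(-1/11)*(25 - 6*121 + 22)/(-9) - 11)*10 = ((1/5)*9*(-1/11)*(-1/9)*(25 - 726 + 22) - 11)*10 = ((1/5)*9*(-1/11)*(-1/9)*(-679) - 11)*10 = (-679/55 - 11)*10 = -1284/55*10 = -2568/11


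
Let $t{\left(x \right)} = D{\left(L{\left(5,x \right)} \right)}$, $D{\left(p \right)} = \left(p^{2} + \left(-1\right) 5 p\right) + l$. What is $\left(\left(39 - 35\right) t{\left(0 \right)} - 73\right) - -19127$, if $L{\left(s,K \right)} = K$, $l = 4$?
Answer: $19070$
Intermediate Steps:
$D{\left(p \right)} = 4 + p^{2} - 5 p$ ($D{\left(p \right)} = \left(p^{2} + \left(-1\right) 5 p\right) + 4 = \left(p^{2} - 5 p\right) + 4 = 4 + p^{2} - 5 p$)
$t{\left(x \right)} = 4 + x^{2} - 5 x$
$\left(\left(39 - 35\right) t{\left(0 \right)} - 73\right) - -19127 = \left(\left(39 - 35\right) \left(4 + 0^{2} - 0\right) - 73\right) - -19127 = \left(4 \left(4 + 0 + 0\right) - 73\right) + 19127 = \left(4 \cdot 4 - 73\right) + 19127 = \left(16 - 73\right) + 19127 = -57 + 19127 = 19070$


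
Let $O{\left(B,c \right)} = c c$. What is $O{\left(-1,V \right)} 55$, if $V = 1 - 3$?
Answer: $220$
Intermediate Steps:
$V = -2$
$O{\left(B,c \right)} = c^{2}$
$O{\left(-1,V \right)} 55 = \left(-2\right)^{2} \cdot 55 = 4 \cdot 55 = 220$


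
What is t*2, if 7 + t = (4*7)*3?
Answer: 154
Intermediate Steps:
t = 77 (t = -7 + (4*7)*3 = -7 + 28*3 = -7 + 84 = 77)
t*2 = 77*2 = 154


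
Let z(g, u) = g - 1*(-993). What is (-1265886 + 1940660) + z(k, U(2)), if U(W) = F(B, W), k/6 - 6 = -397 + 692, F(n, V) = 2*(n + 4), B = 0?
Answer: 677573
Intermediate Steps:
F(n, V) = 8 + 2*n (F(n, V) = 2*(4 + n) = 8 + 2*n)
k = 1806 (k = 36 + 6*(-397 + 692) = 36 + 6*295 = 36 + 1770 = 1806)
U(W) = 8 (U(W) = 8 + 2*0 = 8 + 0 = 8)
z(g, u) = 993 + g (z(g, u) = g + 993 = 993 + g)
(-1265886 + 1940660) + z(k, U(2)) = (-1265886 + 1940660) + (993 + 1806) = 674774 + 2799 = 677573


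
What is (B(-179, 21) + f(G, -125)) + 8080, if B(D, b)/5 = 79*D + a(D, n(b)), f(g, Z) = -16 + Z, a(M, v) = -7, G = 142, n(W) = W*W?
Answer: -62801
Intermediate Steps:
n(W) = W**2
B(D, b) = -35 + 395*D (B(D, b) = 5*(79*D - 7) = 5*(-7 + 79*D) = -35 + 395*D)
(B(-179, 21) + f(G, -125)) + 8080 = ((-35 + 395*(-179)) + (-16 - 125)) + 8080 = ((-35 - 70705) - 141) + 8080 = (-70740 - 141) + 8080 = -70881 + 8080 = -62801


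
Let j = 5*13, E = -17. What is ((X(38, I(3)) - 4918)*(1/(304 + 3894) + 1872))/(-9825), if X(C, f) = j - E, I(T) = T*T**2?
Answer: 6334077542/6874225 ≈ 921.42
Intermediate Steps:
j = 65
I(T) = T**3
X(C, f) = 82 (X(C, f) = 65 - 1*(-17) = 65 + 17 = 82)
((X(38, I(3)) - 4918)*(1/(304 + 3894) + 1872))/(-9825) = ((82 - 4918)*(1/(304 + 3894) + 1872))/(-9825) = -4836*(1/4198 + 1872)*(-1/9825) = -4836*7858657/4198*(-1/9825) = -19002232626/2099*(-1/9825) = 6334077542/6874225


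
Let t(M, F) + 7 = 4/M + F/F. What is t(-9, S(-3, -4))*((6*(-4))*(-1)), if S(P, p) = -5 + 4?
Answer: -464/3 ≈ -154.67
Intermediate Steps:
S(P, p) = -1
t(M, F) = -6 + 4/M (t(M, F) = -7 + (4/M + F/F) = -7 + (4/M + 1) = -7 + (1 + 4/M) = -6 + 4/M)
t(-9, S(-3, -4))*((6*(-4))*(-1)) = (-6 + 4/(-9))*((6*(-4))*(-1)) = (-6 + 4*(-⅑))*(-24*(-1)) = (-6 - 4/9)*24 = -58/9*24 = -464/3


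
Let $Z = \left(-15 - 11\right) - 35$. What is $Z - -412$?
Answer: $351$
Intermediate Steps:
$Z = -61$ ($Z = -26 - 35 = -61$)
$Z - -412 = -61 - -412 = -61 + 412 = 351$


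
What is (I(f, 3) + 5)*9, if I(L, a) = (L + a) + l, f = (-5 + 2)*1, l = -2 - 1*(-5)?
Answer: 72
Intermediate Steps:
l = 3 (l = -2 + 5 = 3)
f = -3 (f = -3*1 = -3)
I(L, a) = 3 + L + a (I(L, a) = (L + a) + 3 = 3 + L + a)
(I(f, 3) + 5)*9 = ((3 - 3 + 3) + 5)*9 = (3 + 5)*9 = 8*9 = 72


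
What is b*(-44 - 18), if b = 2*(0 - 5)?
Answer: 620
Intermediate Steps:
b = -10 (b = 2*(-5) = -10)
b*(-44 - 18) = -10*(-44 - 18) = -10*(-62) = 620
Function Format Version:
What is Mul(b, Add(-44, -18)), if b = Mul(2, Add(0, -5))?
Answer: 620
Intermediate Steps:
b = -10 (b = Mul(2, -5) = -10)
Mul(b, Add(-44, -18)) = Mul(-10, Add(-44, -18)) = Mul(-10, -62) = 620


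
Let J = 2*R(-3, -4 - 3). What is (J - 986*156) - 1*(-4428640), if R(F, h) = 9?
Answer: 4274842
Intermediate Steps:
J = 18 (J = 2*9 = 18)
(J - 986*156) - 1*(-4428640) = (18 - 986*156) - 1*(-4428640) = (18 - 153816) + 4428640 = -153798 + 4428640 = 4274842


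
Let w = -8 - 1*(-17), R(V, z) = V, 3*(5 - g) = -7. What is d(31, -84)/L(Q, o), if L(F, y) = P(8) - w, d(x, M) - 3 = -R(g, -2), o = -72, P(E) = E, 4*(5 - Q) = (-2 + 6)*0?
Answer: 13/3 ≈ 4.3333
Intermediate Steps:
g = 22/3 (g = 5 - ⅓*(-7) = 5 + 7/3 = 22/3 ≈ 7.3333)
Q = 5 (Q = 5 - (-2 + 6)*0/4 = 5 - 0 = 5 - ¼*0 = 5 + 0 = 5)
w = 9 (w = -8 + 17 = 9)
d(x, M) = -13/3 (d(x, M) = 3 - 1*22/3 = 3 - 22/3 = -13/3)
L(F, y) = -1 (L(F, y) = 8 - 1*9 = 8 - 9 = -1)
d(31, -84)/L(Q, o) = -13/3/(-1) = -13/3*(-1) = 13/3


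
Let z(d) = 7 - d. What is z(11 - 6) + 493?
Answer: 495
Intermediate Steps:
z(11 - 6) + 493 = (7 - (11 - 6)) + 493 = (7 - 1*5) + 493 = (7 - 5) + 493 = 2 + 493 = 495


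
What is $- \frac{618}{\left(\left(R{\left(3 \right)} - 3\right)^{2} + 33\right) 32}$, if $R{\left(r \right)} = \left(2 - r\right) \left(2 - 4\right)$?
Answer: $- \frac{309}{544} \approx -0.56802$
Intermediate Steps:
$R{\left(r \right)} = -4 + 2 r$ ($R{\left(r \right)} = \left(2 - r\right) \left(-2\right) = -4 + 2 r$)
$- \frac{618}{\left(\left(R{\left(3 \right)} - 3\right)^{2} + 33\right) 32} = - \frac{618}{\left(\left(\left(-4 + 2 \cdot 3\right) - 3\right)^{2} + 33\right) 32} = - \frac{618}{\left(\left(\left(-4 + 6\right) - 3\right)^{2} + 33\right) 32} = - \frac{618}{\left(\left(2 - 3\right)^{2} + 33\right) 32} = - \frac{618}{\left(\left(-1\right)^{2} + 33\right) 32} = - \frac{618}{\left(1 + 33\right) 32} = - \frac{618}{34 \cdot 32} = - \frac{618}{1088} = \left(-618\right) \frac{1}{1088} = - \frac{309}{544}$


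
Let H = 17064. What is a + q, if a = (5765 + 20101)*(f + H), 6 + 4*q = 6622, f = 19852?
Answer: 954870910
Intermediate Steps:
q = 1654 (q = -3/2 + (¼)*6622 = -3/2 + 3311/2 = 1654)
a = 954869256 (a = (5765 + 20101)*(19852 + 17064) = 25866*36916 = 954869256)
a + q = 954869256 + 1654 = 954870910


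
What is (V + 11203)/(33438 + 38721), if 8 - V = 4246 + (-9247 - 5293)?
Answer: 21505/72159 ≈ 0.29802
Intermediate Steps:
V = 10302 (V = 8 - (4246 + (-9247 - 5293)) = 8 - (4246 - 14540) = 8 - 1*(-10294) = 8 + 10294 = 10302)
(V + 11203)/(33438 + 38721) = (10302 + 11203)/(33438 + 38721) = 21505/72159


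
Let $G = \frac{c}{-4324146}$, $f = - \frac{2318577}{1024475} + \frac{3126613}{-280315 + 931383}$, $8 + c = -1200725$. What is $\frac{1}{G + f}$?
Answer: $\frac{1442108937877518900}{4062101808959140997} \approx 0.35502$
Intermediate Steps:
$c = -1200733$ ($c = -8 - 1200725 = -1200733$)
$f = \frac{1693585562939}{667002889300}$ ($f = \left(-2318577\right) \frac{1}{1024475} + \frac{3126613}{651068} = - \frac{2318577}{1024475} + 3126613 \cdot \frac{1}{651068} = - \frac{2318577}{1024475} + \frac{3126613}{651068} = \frac{1693585562939}{667002889300} \approx 2.5391$)
$G = \frac{1200733}{4324146}$ ($G = - \frac{1200733}{-4324146} = \left(-1200733\right) \left(- \frac{1}{4324146}\right) = \frac{1200733}{4324146} \approx 0.27768$)
$\frac{1}{G + f} = \frac{1}{\frac{1200733}{4324146} + \frac{1693585562939}{667002889300}} = \frac{1}{\frac{4062101808959140997}{1442108937877518900}} = \frac{1442108937877518900}{4062101808959140997}$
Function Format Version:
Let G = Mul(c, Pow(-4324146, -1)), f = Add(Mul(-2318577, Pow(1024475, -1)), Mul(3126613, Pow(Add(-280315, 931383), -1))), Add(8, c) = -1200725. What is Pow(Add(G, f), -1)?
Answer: Rational(1442108937877518900, 4062101808959140997) ≈ 0.35502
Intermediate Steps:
c = -1200733 (c = Add(-8, -1200725) = -1200733)
f = Rational(1693585562939, 667002889300) (f = Add(Mul(-2318577, Rational(1, 1024475)), Mul(3126613, Pow(651068, -1))) = Add(Rational(-2318577, 1024475), Mul(3126613, Rational(1, 651068))) = Add(Rational(-2318577, 1024475), Rational(3126613, 651068)) = Rational(1693585562939, 667002889300) ≈ 2.5391)
G = Rational(1200733, 4324146) (G = Mul(-1200733, Pow(-4324146, -1)) = Mul(-1200733, Rational(-1, 4324146)) = Rational(1200733, 4324146) ≈ 0.27768)
Pow(Add(G, f), -1) = Pow(Add(Rational(1200733, 4324146), Rational(1693585562939, 667002889300)), -1) = Pow(Rational(4062101808959140997, 1442108937877518900), -1) = Rational(1442108937877518900, 4062101808959140997)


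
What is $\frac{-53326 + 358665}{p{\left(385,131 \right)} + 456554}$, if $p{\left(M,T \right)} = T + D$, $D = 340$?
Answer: $\frac{305339}{457025} \approx 0.6681$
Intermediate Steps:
$p{\left(M,T \right)} = 340 + T$ ($p{\left(M,T \right)} = T + 340 = 340 + T$)
$\frac{-53326 + 358665}{p{\left(385,131 \right)} + 456554} = \frac{-53326 + 358665}{\left(340 + 131\right) + 456554} = \frac{305339}{471 + 456554} = \frac{305339}{457025}$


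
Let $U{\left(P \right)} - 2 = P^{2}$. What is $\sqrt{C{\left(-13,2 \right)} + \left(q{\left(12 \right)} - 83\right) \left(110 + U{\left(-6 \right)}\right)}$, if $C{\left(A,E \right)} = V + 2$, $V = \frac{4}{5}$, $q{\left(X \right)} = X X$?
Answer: $\frac{\sqrt{225770}}{5} \approx 95.031$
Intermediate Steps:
$q{\left(X \right)} = X^{2}$
$V = \frac{4}{5}$ ($V = 4 \cdot \frac{1}{5} = \frac{4}{5} \approx 0.8$)
$U{\left(P \right)} = 2 + P^{2}$
$C{\left(A,E \right)} = \frac{14}{5}$ ($C{\left(A,E \right)} = \frac{4}{5} + 2 = \frac{14}{5}$)
$\sqrt{C{\left(-13,2 \right)} + \left(q{\left(12 \right)} - 83\right) \left(110 + U{\left(-6 \right)}\right)} = \sqrt{\frac{14}{5} + \left(12^{2} - 83\right) \left(110 + \left(2 + \left(-6\right)^{2}\right)\right)} = \sqrt{\frac{14}{5} + \left(144 - 83\right) \left(110 + \left(2 + 36\right)\right)} = \sqrt{\frac{14}{5} + 61 \left(110 + 38\right)} = \sqrt{\frac{14}{5} + 61 \cdot 148} = \sqrt{\frac{14}{5} + 9028} = \sqrt{\frac{45154}{5}} = \frac{\sqrt{225770}}{5}$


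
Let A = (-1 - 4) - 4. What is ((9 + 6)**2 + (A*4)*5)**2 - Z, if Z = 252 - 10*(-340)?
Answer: -1627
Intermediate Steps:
Z = 3652 (Z = 252 + 3400 = 3652)
A = -9 (A = -5 - 4 = -9)
((9 + 6)**2 + (A*4)*5)**2 - Z = ((9 + 6)**2 - 9*4*5)**2 - 1*3652 = (15**2 - 36*5)**2 - 3652 = (225 - 180)**2 - 3652 = 45**2 - 3652 = 2025 - 3652 = -1627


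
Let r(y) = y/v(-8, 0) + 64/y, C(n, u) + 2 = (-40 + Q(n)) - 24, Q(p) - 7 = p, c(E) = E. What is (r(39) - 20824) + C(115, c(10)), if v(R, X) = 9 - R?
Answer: -13766575/663 ≈ -20764.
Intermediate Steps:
Q(p) = 7 + p
C(n, u) = -59 + n (C(n, u) = -2 + ((-40 + (7 + n)) - 24) = -2 + ((-33 + n) - 24) = -2 + (-57 + n) = -59 + n)
r(y) = 64/y + y/17 (r(y) = y/(9 - 1*(-8)) + 64/y = y/(9 + 8) + 64/y = y/17 + 64/y = 64/y + y/17)
(r(39) - 20824) + C(115, c(10)) = ((64/39 + (1/17)*39) - 20824) + (-59 + 115) = ((64*(1/39) + 39/17) - 20824) + 56 = ((64/39 + 39/17) - 20824) + 56 = (2609/663 - 20824) + 56 = -13803703/663 + 56 = -13766575/663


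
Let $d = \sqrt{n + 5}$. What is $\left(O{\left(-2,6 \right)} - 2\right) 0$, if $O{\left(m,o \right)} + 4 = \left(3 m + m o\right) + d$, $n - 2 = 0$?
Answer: $0$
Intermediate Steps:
$n = 2$ ($n = 2 + 0 = 2$)
$d = \sqrt{7}$ ($d = \sqrt{2 + 5} = \sqrt{7} \approx 2.6458$)
$O{\left(m,o \right)} = -4 + \sqrt{7} + 3 m + m o$ ($O{\left(m,o \right)} = -4 + \left(\left(3 m + m o\right) + \sqrt{7}\right) = -4 + \left(\sqrt{7} + 3 m + m o\right) = -4 + \sqrt{7} + 3 m + m o$)
$\left(O{\left(-2,6 \right)} - 2\right) 0 = \left(\left(-4 + \sqrt{7} + 3 \left(-2\right) - 12\right) - 2\right) 0 = \left(\left(-4 + \sqrt{7} - 6 - 12\right) - 2\right) 0 = \left(\left(-22 + \sqrt{7}\right) - 2\right) 0 = \left(-24 + \sqrt{7}\right) 0 = 0$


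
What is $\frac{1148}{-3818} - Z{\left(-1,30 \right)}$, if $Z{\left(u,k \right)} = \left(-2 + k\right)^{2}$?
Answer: $- \frac{1497230}{1909} \approx -784.3$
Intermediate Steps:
$\frac{1148}{-3818} - Z{\left(-1,30 \right)} = \frac{1148}{-3818} - \left(-2 + 30\right)^{2} = 1148 \left(- \frac{1}{3818}\right) - 28^{2} = - \frac{574}{1909} - 784 = - \frac{1497230}{1909}$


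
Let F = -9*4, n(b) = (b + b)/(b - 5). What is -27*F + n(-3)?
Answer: 3891/4 ≈ 972.75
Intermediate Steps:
n(b) = 2*b/(-5 + b) (n(b) = (2*b)/(-5 + b) = 2*b/(-5 + b))
F = -36
-27*F + n(-3) = -27*(-36) + 2*(-3)/(-5 - 3) = 972 + 2*(-3)/(-8) = 972 + 2*(-3)*(-1/8) = 972 + 3/4 = 3891/4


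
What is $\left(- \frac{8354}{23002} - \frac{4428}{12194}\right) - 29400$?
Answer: $- \frac{294517983169}{10017371} \approx -29401.0$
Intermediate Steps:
$\left(- \frac{8354}{23002} - \frac{4428}{12194}\right) - 29400 = \left(\left(-8354\right) \frac{1}{23002} - \frac{2214}{6097}\right) - 29400 = \left(- \frac{4177}{11501} - \frac{2214}{6097}\right) - 29400 = - \frac{7275769}{10017371} - 29400 = - \frac{294517983169}{10017371}$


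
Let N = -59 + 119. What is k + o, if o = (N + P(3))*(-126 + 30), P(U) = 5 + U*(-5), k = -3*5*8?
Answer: -4920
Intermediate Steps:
N = 60
k = -120 (k = -15*8 = -120)
P(U) = 5 - 5*U
o = -4800 (o = (60 + (5 - 5*3))*(-126 + 30) = (60 + (5 - 15))*(-96) = (60 - 10)*(-96) = 50*(-96) = -4800)
k + o = -120 - 4800 = -4920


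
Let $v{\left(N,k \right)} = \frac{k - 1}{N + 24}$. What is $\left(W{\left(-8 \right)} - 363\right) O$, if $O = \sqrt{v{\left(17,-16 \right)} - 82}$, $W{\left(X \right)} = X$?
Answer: $- \frac{371 i \sqrt{138539}}{41} \approx - 3368.0 i$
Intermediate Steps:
$v{\left(N,k \right)} = \frac{-1 + k}{24 + N}$
$O = \frac{i \sqrt{138539}}{41}$ ($O = \sqrt{\frac{-1 - 16}{24 + 17} - 82} = \sqrt{\frac{1}{41} \left(-17\right) - 82} = \sqrt{- \frac{17}{41} - 82} = \sqrt{- \frac{3379}{41}} = \frac{i \sqrt{138539}}{41} \approx 9.0782 i$)
$\left(W{\left(-8 \right)} - 363\right) O = \left(-8 - 363\right) \frac{i \sqrt{138539}}{41} = - 371 \frac{i \sqrt{138539}}{41} = - \frac{371 i \sqrt{138539}}{41}$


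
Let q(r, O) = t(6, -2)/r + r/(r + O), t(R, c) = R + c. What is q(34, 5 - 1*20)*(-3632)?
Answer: -2237312/323 ≈ -6926.7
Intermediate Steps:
q(r, O) = 4/r + r/(O + r) (q(r, O) = (6 - 2)/r + r/(r + O) = 4/r + r/(O + r))
q(34, 5 - 1*20)*(-3632) = ((34² + 4*(5 - 1*20) + 4*34)/(34*((5 - 1*20) + 34)))*(-3632) = ((1156 + 4*(5 - 20) + 136)/(34*((5 - 20) + 34)))*(-3632) = ((1156 + 4*(-15) + 136)/(34*(-15 + 34)))*(-3632) = ((1/34)*(1156 - 60 + 136)/19)*(-3632) = ((1/34)*(1/19)*1232)*(-3632) = (616/323)*(-3632) = -2237312/323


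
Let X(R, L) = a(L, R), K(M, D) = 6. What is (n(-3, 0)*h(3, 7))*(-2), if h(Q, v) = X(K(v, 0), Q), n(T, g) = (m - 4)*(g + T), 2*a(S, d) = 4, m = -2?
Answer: -72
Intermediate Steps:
a(S, d) = 2 (a(S, d) = (½)*4 = 2)
X(R, L) = 2
n(T, g) = -6*T - 6*g (n(T, g) = (-2 - 4)*(g + T) = -6*(T + g) = -6*T - 6*g)
h(Q, v) = 2
(n(-3, 0)*h(3, 7))*(-2) = ((-6*(-3) - 6*0)*2)*(-2) = ((18 + 0)*2)*(-2) = (18*2)*(-2) = 36*(-2) = -72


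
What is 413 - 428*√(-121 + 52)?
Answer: 413 - 428*I*√69 ≈ 413.0 - 3555.2*I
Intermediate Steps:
413 - 428*√(-121 + 52) = 413 - 428*I*√69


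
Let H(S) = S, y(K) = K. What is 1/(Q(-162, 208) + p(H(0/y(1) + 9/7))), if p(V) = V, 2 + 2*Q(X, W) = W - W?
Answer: 7/2 ≈ 3.5000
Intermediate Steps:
Q(X, W) = -1 (Q(X, W) = -1 + (W - W)/2 = -1 + (½)*0 = -1 + 0 = -1)
1/(Q(-162, 208) + p(H(0/y(1) + 9/7))) = 1/(-1 + (0/1 + 9/7)) = 1/(-1 + (0*1 + 9*(⅐))) = 1/(-1 + (0 + 9/7)) = 1/(-1 + 9/7) = 1/(2/7) = 7/2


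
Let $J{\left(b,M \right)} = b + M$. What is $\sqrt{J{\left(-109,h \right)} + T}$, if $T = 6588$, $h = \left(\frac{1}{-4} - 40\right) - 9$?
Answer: $\frac{\sqrt{25719}}{2} \approx 80.186$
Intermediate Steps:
$h = - \frac{197}{4}$ ($h = \left(- \frac{1}{4} - 40\right) - 9 = - \frac{161}{4} - 9 = - \frac{197}{4} \approx -49.25$)
$J{\left(b,M \right)} = M + b$
$\sqrt{J{\left(-109,h \right)} + T} = \sqrt{\left(- \frac{197}{4} - 109\right) + 6588} = \sqrt{- \frac{633}{4} + 6588} = \sqrt{\frac{25719}{4}} = \frac{\sqrt{25719}}{2}$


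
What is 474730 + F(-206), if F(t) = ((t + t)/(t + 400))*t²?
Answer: 37306994/97 ≈ 3.8461e+5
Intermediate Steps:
F(t) = 2*t³/(400 + t) (F(t) = ((2*t)/(400 + t))*t² = (2*t/(400 + t))*t² = 2*t³/(400 + t))
474730 + F(-206) = 474730 + 2*(-206)³/(400 - 206) = 474730 + 2*(-8741816)/194 = 474730 + 2*(-8741816)*(1/194) = 474730 - 8741816/97 = 37306994/97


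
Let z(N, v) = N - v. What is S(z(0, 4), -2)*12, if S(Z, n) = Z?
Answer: -48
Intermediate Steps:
S(z(0, 4), -2)*12 = (0 - 1*4)*12 = (0 - 4)*12 = -4*12 = -48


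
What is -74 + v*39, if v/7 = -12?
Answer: -3350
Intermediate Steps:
v = -84 (v = 7*(-12) = -84)
-74 + v*39 = -74 - 84*39 = -74 - 3276 = -3350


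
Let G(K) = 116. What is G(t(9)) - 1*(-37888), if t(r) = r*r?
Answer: 38004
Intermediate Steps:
t(r) = r**2
G(t(9)) - 1*(-37888) = 116 - 1*(-37888) = 116 + 37888 = 38004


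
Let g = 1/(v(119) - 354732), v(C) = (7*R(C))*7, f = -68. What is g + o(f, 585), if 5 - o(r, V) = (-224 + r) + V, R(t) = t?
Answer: -100483489/348901 ≈ -288.00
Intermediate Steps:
o(r, V) = 229 - V - r (o(r, V) = 5 - ((-224 + r) + V) = 5 - (-224 + V + r) = 5 + (224 - V - r) = 229 - V - r)
v(C) = 49*C (v(C) = (7*C)*7 = 49*C)
g = -1/348901 (g = 1/(49*119 - 354732) = 1/(5831 - 354732) = 1/(-348901) = -1/348901 ≈ -2.8661e-6)
g + o(f, 585) = -1/348901 + (229 - 1*585 - 1*(-68)) = -1/348901 + (229 - 585 + 68) = -1/348901 - 288 = -100483489/348901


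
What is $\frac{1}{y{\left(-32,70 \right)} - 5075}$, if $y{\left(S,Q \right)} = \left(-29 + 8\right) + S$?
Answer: $- \frac{1}{5128} \approx -0.00019501$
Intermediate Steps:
$y{\left(S,Q \right)} = -21 + S$
$\frac{1}{y{\left(-32,70 \right)} - 5075} = \frac{1}{\left(-21 - 32\right) - 5075} = \frac{1}{-53 - 5075} = \frac{1}{-5128} = - \frac{1}{5128}$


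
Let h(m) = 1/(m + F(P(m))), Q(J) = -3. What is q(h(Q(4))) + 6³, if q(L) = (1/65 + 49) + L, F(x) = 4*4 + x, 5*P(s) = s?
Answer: 1068337/4030 ≈ 265.10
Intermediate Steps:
P(s) = s/5
F(x) = 16 + x
h(m) = 1/(16 + 6*m/5) (h(m) = 1/(m + (16 + m/5)) = 1/(16 + 6*m/5))
q(L) = 3186/65 + L (q(L) = (1/65 + 49) + L = 3186/65 + L)
q(h(Q(4))) + 6³ = (3186/65 + 5/(2*(40 + 3*(-3)))) + 6³ = (3186/65 + 5/(2*(40 - 9))) + 216 = (3186/65 + (5/2)/31) + 216 = (3186/65 + (5/2)*(1/31)) + 216 = (3186/65 + 5/62) + 216 = 197857/4030 + 216 = 1068337/4030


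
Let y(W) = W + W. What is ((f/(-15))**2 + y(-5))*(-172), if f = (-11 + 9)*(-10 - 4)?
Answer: 252152/225 ≈ 1120.7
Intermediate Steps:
y(W) = 2*W
f = 28 (f = -2*(-14) = 28)
((f/(-15))**2 + y(-5))*(-172) = ((28/(-15))**2 + 2*(-5))*(-172) = ((28*(-1/15))**2 - 10)*(-172) = ((-28/15)**2 - 10)*(-172) = (784/225 - 10)*(-172) = -1466/225*(-172) = 252152/225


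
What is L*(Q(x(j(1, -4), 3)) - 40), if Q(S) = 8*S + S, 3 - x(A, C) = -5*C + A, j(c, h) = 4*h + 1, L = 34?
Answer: 8738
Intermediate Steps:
j(c, h) = 1 + 4*h
x(A, C) = 3 - A + 5*C (x(A, C) = 3 - (-5*C + A) = 3 - (A - 5*C) = 3 + (-A + 5*C) = 3 - A + 5*C)
Q(S) = 9*S
L*(Q(x(j(1, -4), 3)) - 40) = 34*(9*(3 - (1 + 4*(-4)) + 5*3) - 40) = 34*(9*(3 - (1 - 16) + 15) - 40) = 34*(9*(3 - 1*(-15) + 15) - 40) = 34*(9*(3 + 15 + 15) - 40) = 34*(9*33 - 40) = 34*(297 - 40) = 34*257 = 8738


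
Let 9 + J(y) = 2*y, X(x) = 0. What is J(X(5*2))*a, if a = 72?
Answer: -648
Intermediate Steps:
J(y) = -9 + 2*y
J(X(5*2))*a = (-9 + 2*0)*72 = (-9 + 0)*72 = -9*72 = -648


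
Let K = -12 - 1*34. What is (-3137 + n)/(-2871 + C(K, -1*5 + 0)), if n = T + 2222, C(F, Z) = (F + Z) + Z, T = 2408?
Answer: -1493/2927 ≈ -0.51008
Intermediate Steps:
K = -46 (K = -12 - 34 = -46)
C(F, Z) = F + 2*Z
n = 4630 (n = 2408 + 2222 = 4630)
(-3137 + n)/(-2871 + C(K, -1*5 + 0)) = (-3137 + 4630)/(-2871 + (-46 + 2*(-1*5 + 0))) = 1493/(-2871 + (-46 + 2*(-5 + 0))) = 1493/(-2871 + (-46 + 2*(-5))) = 1493/(-2871 + (-46 - 10)) = 1493/(-2871 - 56) = 1493/(-2927) = 1493*(-1/2927) = -1493/2927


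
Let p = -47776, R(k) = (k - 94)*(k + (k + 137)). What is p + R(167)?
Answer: -13393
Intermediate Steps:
R(k) = (-94 + k)*(137 + 2*k) (R(k) = (-94 + k)*(k + (137 + k)) = (-94 + k)*(137 + 2*k))
p + R(167) = -47776 + (-12878 - 51*167 + 2*167²) = -47776 + (-12878 - 8517 + 2*27889) = -47776 + (-12878 - 8517 + 55778) = -47776 + 34383 = -13393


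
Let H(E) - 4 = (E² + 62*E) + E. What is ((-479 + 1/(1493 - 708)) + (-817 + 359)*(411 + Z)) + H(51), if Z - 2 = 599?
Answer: -359653244/785 ≈ -4.5816e+5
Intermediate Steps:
Z = 601 (Z = 2 + 599 = 601)
H(E) = 4 + E² + 63*E (H(E) = 4 + ((E² + 62*E) + E) = 4 + (E² + 63*E) = 4 + E² + 63*E)
((-479 + 1/(1493 - 708)) + (-817 + 359)*(411 + Z)) + H(51) = ((-479 + 1/(1493 - 708)) + (-817 + 359)*(411 + 601)) + (4 + 51² + 63*51) = ((-479 + 1/785) - 458*1012) + (4 + 2601 + 3213) = ((-479 + 1/785) - 463496) + 5818 = (-376014/785 - 463496) + 5818 = -364220374/785 + 5818 = -359653244/785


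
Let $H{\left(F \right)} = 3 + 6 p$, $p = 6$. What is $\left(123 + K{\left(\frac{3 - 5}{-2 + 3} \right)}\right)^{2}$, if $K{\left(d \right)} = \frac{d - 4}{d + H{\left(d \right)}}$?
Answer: $\frac{20657025}{1369} \approx 15089.0$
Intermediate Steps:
$H{\left(F \right)} = 39$ ($H{\left(F \right)} = 3 + 6 \cdot 6 = 3 + 36 = 39$)
$K{\left(d \right)} = \frac{-4 + d}{39 + d}$ ($K{\left(d \right)} = \frac{d - 4}{d + 39} = \frac{d - 4}{39 + d} = \frac{-4 + d}{39 + d}$)
$\left(123 + K{\left(\frac{3 - 5}{-2 + 3} \right)}\right)^{2} = \left(123 + \frac{-4 + \frac{3 - 5}{-2 + 3}}{39 + \frac{3 - 5}{-2 + 3}}\right)^{2} = \left(123 + \frac{-4 - \frac{2}{1}}{39 - \frac{2}{1}}\right)^{2} = \left(123 + \frac{-4 - 2}{39 - 2}\right)^{2} = \left(123 + \frac{1}{37} \left(-6\right)\right)^{2} = \left(123 - \frac{6}{37}\right)^{2} = \left(\frac{4545}{37}\right)^{2} = \frac{20657025}{1369}$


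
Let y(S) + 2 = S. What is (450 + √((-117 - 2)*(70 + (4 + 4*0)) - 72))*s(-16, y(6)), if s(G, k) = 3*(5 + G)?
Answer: -14850 - 33*I*√8878 ≈ -14850.0 - 3109.4*I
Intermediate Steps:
y(S) = -2 + S
s(G, k) = 15 + 3*G
(450 + √((-117 - 2)*(70 + (4 + 4*0)) - 72))*s(-16, y(6)) = (450 + √((-117 - 2)*(70 + (4 + 4*0)) - 72))*(15 + 3*(-16)) = (450 + √(-119*(70 + (4 + 0)) - 72))*(15 - 48) = (450 + √(-119*(70 + 4) - 72))*(-33) = (450 + √(-119*74 - 72))*(-33) = (450 + √(-8806 - 72))*(-33) = (450 + √(-8878))*(-33) = (450 + I*√8878)*(-33) = -14850 - 33*I*√8878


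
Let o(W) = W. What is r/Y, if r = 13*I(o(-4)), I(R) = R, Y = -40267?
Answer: 52/40267 ≈ 0.0012914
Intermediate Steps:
r = -52 (r = 13*(-4) = -52)
r/Y = -52/(-40267) = -52*(-1/40267) = 52/40267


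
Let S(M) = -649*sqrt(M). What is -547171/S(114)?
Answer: 547171*sqrt(114)/73986 ≈ 78.963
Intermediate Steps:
-547171/S(114) = -547171*(-sqrt(114)/73986) = -(-547171)*sqrt(114)/73986 = 547171*sqrt(114)/73986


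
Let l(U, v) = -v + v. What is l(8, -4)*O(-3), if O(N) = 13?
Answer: 0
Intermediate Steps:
l(U, v) = 0
l(8, -4)*O(-3) = 0*13 = 0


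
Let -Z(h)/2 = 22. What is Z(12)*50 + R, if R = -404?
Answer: -2604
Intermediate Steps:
Z(h) = -44 (Z(h) = -2*22 = -44)
Z(12)*50 + R = -44*50 - 404 = -2200 - 404 = -2604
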